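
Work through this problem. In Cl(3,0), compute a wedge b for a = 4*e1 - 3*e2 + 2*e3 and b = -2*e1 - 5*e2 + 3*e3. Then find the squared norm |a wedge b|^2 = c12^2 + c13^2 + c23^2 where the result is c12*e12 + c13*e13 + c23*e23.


a wedge b = (a1*b2 - a2*b1)*e12 + (a1*b3 - a3*b1)*e13 + (a2*b3 - a3*b2)*e23
e12 coeff: 4*(-5) - (-3)*(-2) = -20 - 6 = -26
e13 coeff: 4*3 - 2*(-2) = 12 - (-4) = 16
e23 coeff: (-3)*3 - 2*(-5) = -9 - (-10) = 1
|a wedge b|^2 = (-26)^2 + 16^2 + 1^2
= 676 + 256 + 1
= 933


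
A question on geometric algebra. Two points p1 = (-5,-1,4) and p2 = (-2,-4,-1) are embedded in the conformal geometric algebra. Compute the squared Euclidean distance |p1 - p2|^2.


p1 - p2 = (-3, 3, 5)
|p1 - p2|^2 = (-3)^2 + 3^2 + 5^2
= 9 + 9 + 25
= 43


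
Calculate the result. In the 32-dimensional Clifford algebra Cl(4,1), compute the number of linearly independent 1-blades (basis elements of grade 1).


Number of grade-k basis blades in Cl(p,q) with n = p + q is C(n, k).
n = 4 + 1 = 5
C(5, 1) = 5! / (1! * 4!)
= 120 / (1 * 24)
= 5


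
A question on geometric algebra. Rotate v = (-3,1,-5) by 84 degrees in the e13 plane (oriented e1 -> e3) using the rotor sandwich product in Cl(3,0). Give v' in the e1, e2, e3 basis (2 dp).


Rotor R = cos(42deg) - sin(42deg)*e13
Rotation angle theta = 2 * 42 = 84 degrees in the e13 plane (e1 -> e3).
The component perpendicular to the plane (e2) is invariant: v'_2 = v2 = 1.00
cos(84deg) = 0.1045, sin(84deg) = 0.9945
v'_1 = v1*cos(theta) - v3*sin(theta) = -3*0.1045 - (-5)*0.9945 = 4.66
v'_3 = v1*sin(theta) + v3*cos(theta) = -3*0.9945 + (-5)*0.1045 = -3.51
v' = 4.66*e1 + 1.00*e2 - 3.51*e3


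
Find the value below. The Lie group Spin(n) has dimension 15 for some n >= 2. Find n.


dim Spin(n) = dim so(n) = n(n-1)/2.
Solve n(n-1)/2 = 15, i.e. n^2 - n - 30 = 0.
Discriminant = 1 + 8*15 = 121
n = (1 + sqrt(121))/2 = (1 + 11)/2 = 6


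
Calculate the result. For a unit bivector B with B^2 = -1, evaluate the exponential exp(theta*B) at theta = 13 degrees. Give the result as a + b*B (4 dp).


For a unit bivector B with B^2 = -1, the exponential series gives
e^(theta*B) = cos(theta) + sin(theta)*B (the GA analogue of Euler's formula).
theta = 13 degrees = 0.226893 rad
cos(13 deg) = 0.9744
sin(13 deg) = 0.2250
exp(theta*B) = 0.9744 + 0.2250*B


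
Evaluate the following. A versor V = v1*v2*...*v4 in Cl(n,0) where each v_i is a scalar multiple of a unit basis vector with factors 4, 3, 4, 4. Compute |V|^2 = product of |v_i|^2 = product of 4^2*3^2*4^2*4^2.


Each vector v_i has |v_i|^2 = s_i^2
Squared scales: 4^2 = 16, 3^2 = 9, 4^2 = 16, 4^2 = 16
|V|^2 = 16 * 9 * 16 * 16
= 36864


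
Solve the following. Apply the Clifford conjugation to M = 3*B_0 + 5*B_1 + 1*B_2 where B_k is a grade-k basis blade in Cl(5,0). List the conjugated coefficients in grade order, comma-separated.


Clifford conjugate sign for grade k: (-1)^(k(k+1)/2)
Grade 0: (-1)^(0*1/2) = (-1)^0 = 1, coeff 3 -> 3
Grade 1: (-1)^(1*2/2) = (-1)^1 = -1, coeff 5 -> -5
Grade 2: (-1)^(2*3/2) = (-1)^3 = -1, coeff 1 -> -1
Conjugated coefficients: 3, -5, -1


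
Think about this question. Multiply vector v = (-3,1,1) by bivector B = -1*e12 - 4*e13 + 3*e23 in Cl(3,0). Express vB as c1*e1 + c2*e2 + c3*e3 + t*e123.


vB has grade-1 (vector) and grade-3 (trivector) parts: vB = (v _| B) + (v ^ B).
Vector part <vB>_1:
  e1: -v2*b12 - v3*b13 = -(1)*(-1) - (1)*(-4) = 5
  e2: v1*b12 - v3*b23 = (-3)*(-1) - (1)*(3) = 0
  e3: v1*b13 + v2*b23 = (-3)*(-4) + (1)*(3) = 15
Trivector part <vB>_3:
  e123: v1*b23 - v2*b13 + v3*b12 = (-3)*(3) - (1)*(-4) + (1)*(-1) = -6
vB = 5*e1 + 0*e2 + 15*e3 - 6*e123


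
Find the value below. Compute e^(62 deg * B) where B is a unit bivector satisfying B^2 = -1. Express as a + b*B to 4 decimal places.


For a unit bivector B with B^2 = -1, the exponential series gives
e^(theta*B) = cos(theta) + sin(theta)*B (the GA analogue of Euler's formula).
theta = 62 degrees = 1.082104 rad
cos(62 deg) = 0.4695
sin(62 deg) = 0.8829
exp(theta*B) = 0.4695 + 0.8829*B


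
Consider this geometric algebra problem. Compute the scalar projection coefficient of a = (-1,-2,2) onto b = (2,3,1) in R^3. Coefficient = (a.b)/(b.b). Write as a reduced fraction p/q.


Projection coefficient = (a . b) / (b . b)
a . b = (-1)*2 + (-2)*3 + 2*1
= -2 + (-6) + 2 = -6
b . b = 2^2 + 3^2 + 1^2
= 4 + 9 + 1 = 14
Coefficient = -6/14
In lowest terms: -3/7


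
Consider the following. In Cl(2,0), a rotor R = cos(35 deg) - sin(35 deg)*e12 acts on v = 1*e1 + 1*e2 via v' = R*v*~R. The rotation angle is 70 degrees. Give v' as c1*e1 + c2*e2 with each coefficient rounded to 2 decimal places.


Rotor R = cos(35deg) - sin(35deg)*e12
Rotation angle theta = 2 * 35 = 70 degrees
v' = R*v*~R rotates v by theta.
cos(70deg) = 0.3420, sin(70deg) = 0.9397
v'_1 = 1*cos(70deg) - 1*sin(70deg)
= 1*0.3420 - 1*0.9397
= -0.60
v'_2 = 1*sin(70deg) + 1*cos(70deg)
= 1*0.9397 + 1*0.3420
= 1.28
v' = -0.60*e1 + 1.28*e2


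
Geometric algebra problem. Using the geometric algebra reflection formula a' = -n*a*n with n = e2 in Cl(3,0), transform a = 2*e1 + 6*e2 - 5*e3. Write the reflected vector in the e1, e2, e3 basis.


Reflection formula: a' = -n*a*n, with n = e2 (unit vector, n^2 = 1).
For reflection through hyperplane perp to e2:
The component along e2 flips sign, others stay.
a = (2, 6, -5)
a' = (2, -6, -5)
a' = 2*e1 - 6*e2 - 5*e3


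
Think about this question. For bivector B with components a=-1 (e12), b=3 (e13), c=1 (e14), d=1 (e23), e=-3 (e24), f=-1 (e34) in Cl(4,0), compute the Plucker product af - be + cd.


Plucker relation: af - be + cd
a*f = (-1)*(-1) = 1
b*e = 3*(-3) = -9
c*d = 1*1 = 1
af - be + cd = 1 - (-9) + 1
= 11


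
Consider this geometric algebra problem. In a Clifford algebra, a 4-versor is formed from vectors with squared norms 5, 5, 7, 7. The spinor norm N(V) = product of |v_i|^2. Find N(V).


Spinor norm N(V) = |v1|^2 * |v2|^2 * ... * |v4|^2
= 5 * 5 * 7 * 7
Running product: 5, 25, 175, 1225
N(V) = 1225


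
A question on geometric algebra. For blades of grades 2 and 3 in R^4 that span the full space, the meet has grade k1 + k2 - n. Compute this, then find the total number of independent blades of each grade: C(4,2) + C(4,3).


Meet grade = grade(A) + grade(B) - n
= 2 + 3 - 4 = 1
C(4,2) = 6
C(4,3) = 4
dim_A + dim_B = 6 + 4 = 10


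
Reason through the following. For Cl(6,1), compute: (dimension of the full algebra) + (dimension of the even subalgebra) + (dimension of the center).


n = 6 + 1 = 7
Total dim = 2^7 = 128
Even subalgebra dim = 2^6 = 64
n is odd, so center dim = 2
Sum = 128 + 64 + 2 = 194


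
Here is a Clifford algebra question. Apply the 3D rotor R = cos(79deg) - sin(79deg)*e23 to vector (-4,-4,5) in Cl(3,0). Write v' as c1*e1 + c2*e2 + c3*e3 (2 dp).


Rotor R = cos(79deg) - sin(79deg)*e23
Rotation angle theta = 2 * 79 = 158 degrees in the e23 plane (e2 -> e3).
The component perpendicular to the plane (e1) is invariant: v'_1 = v1 = -4.00
cos(158deg) = -0.9272, sin(158deg) = 0.3746
v'_2 = v2*cos(theta) - v3*sin(theta) = -4*(-0.9272) - 5*0.3746 = 1.84
v'_3 = v2*sin(theta) + v3*cos(theta) = -4*0.3746 + 5*(-0.9272) = -6.13
v' = -4.00*e1 + 1.84*e2 - 6.13*e3


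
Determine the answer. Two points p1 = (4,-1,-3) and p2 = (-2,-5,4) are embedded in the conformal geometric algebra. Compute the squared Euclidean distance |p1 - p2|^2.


p1 - p2 = (6, 4, -7)
|p1 - p2|^2 = 6^2 + 4^2 + (-7)^2
= 36 + 16 + 49
= 101


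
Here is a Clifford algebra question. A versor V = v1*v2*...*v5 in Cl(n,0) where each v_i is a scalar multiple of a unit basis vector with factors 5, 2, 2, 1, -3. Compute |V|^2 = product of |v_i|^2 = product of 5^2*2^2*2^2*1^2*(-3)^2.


Each vector v_i has |v_i|^2 = s_i^2
Squared scales: 5^2 = 25, 2^2 = 4, 2^2 = 4, 1^2 = 1, (-3)^2 = 9
|V|^2 = 25 * 4 * 4 * 1 * 9
= 3600


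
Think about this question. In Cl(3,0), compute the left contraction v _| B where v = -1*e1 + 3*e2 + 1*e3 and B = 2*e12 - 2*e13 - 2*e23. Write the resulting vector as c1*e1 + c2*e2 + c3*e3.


Left contraction v _| B = <vB>_1 (grade-1 part of the geometric product vB).
Using e1_|e12 = e2, e2_|e12 = -e1, e1_|e13 = e3, e3_|e13 = -e1, e2_|e23 = e3, e3_|e23 = -e2:
e1 coeff: -v2*b12 - v3*b13 = -(3)*(2) - (1)*(-2) = -4
e2 coeff: v1*b12 - v3*b23 = (-1)*(2) - (1)*(-2) = 0
e3 coeff: v1*b13 + v2*b23 = (-1)*(-2) + (3)*(-2) = -4
v _| B = -4*e1 + 0*e2 - 4*e3


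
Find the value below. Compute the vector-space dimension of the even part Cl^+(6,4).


Even subalgebra dimension = 2^(n-1)
n = 6 + 4 = 10
2^(10 - 1) = 2^9 = 512
Verification: sum of C(10,k) for even k = 1 + 45 + 210 + 210 + 45 + 1 = 512
Result = 512


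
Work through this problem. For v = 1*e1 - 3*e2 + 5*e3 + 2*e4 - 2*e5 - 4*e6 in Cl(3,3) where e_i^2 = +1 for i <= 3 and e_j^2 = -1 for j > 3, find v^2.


v^2 = sum of c_i^2 * e_i^2
Positive signature terms (e_i^2 = +1): 1^2 + (-3)^2 + 5^2 = 35
Negative signature terms (e_j^2 = -1): 2^2 + (-2)^2 + (-4)^2 = 24
v^2 = 35 - 24 = 11


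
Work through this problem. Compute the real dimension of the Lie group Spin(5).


Spin(n) double-covers SO(n); both have Lie algebra so(n) of dimension n(n-1)/2.
n = 5
n(n-1) = 5 * 4 = 20
dim Spin(5) = 20/2 = 10


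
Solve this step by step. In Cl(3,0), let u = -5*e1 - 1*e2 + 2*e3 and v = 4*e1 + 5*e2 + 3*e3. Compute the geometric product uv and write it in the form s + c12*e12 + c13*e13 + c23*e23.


In Cl(3,0): e_i^2 = 1, e_ie_j = -e_je_i for i != j.
Scalar part = u . v = (-5)*4 + (-1)*5 + 2*3
= -20 + (-5) + 6 = -19
e12 coeff = (-5)*5 - (-1)*4 = -25 - (-4) = -21
e13 coeff = (-5)*3 - 2*4 = -15 - 8 = -23
e23 coeff = (-1)*3 - 2*5 = -3 - 10 = -13
uv = -19 - 21*e12 - 23*e13 - 13*e23


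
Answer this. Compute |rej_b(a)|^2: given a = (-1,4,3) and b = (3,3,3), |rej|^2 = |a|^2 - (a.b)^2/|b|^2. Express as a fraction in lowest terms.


|a|^2 = (-1)^2 + 4^2 + 3^2 = 26
|b|^2 = 3^2 + 3^2 + 3^2 = 27
a . b = (-1)*3 + 4*3 + 3*3 = 18
(a.b)^2 = 18^2 = 324
|rej|^2 = 26 - 324/27
= (702 - 324)/27
= 378/27
In lowest terms: 14/1


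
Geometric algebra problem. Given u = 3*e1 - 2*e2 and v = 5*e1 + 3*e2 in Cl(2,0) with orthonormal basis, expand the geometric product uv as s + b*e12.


Expand: (3*e1 - 2*e2)(5*e1 + 3*e2)
= 3*5*e1e1 + 3*3*e1e2 + (-2)*5*e2e1 + (-2)*3*e2e2
Using e1^2 = e2^2 = 1, e2e1 = -e1e2:
Scalar part s = 3*5 + (-2)*3 = 15 + (-6) = 9
Bivector part b = 3*3 - (-2)*5 = 9 - (-10) = 19
uv = 9 + 19*e12


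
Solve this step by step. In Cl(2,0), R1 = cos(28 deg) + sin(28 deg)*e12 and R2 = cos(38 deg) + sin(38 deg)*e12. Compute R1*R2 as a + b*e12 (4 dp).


Same-plane rotors commute and their half-angles add:
R1*R2 = cos(a1 + a2) + sin(a1 + a2)*e12.
a1 + a2 = 28 + 38 = 66 deg
cos(66 deg) = 0.4067
sin(66 deg) = 0.9135
R1*R2 = 0.4067 + 0.9135*e12


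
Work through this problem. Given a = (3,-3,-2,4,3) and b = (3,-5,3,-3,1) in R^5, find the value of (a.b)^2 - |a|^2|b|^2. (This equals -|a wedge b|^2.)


a . b = 3*3 + (-3)*(-5) + (-2)*3 + 4*(-3) + 3*1
= 9 + 15 + (-6) + (-12) + 3 = 9
|a|^2 = 3^2 + (-3)^2 + (-2)^2 + 4^2 + 3^2 = 47
|b|^2 = 3^2 + (-5)^2 + 3^2 + (-3)^2 + 1^2 = 53
(a.b)^2 = 9^2 = 81
|a|^2 * |b|^2 = 47 * 53 = 2491
Result = 81 - 2491 = -2410


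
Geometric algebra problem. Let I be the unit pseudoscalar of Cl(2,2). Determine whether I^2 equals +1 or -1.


The pseudoscalar I = e1...e_n (product of all n generators) of Cl(p,q) satisfies I^2 = (-1)^(q + n(n-1)/2).
p = 2, q = 2, n = p + q = 4
n(n-1)/2 = 4 * 3 / 2 = 6
Exponent = q + n(n-1)/2 = 2 + 6 = 8
I^2 = (-1)^8 = +1


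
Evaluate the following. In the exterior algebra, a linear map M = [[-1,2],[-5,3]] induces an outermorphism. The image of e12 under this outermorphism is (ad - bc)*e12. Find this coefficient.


The outermorphism of a linear map f sends e1^e2 to f(e1)^f(e2).
f(e1) = -1*e1 - 5*e2
f(e2) = 2*e1 + 3*e2
f(e1) ^ f(e2) = (-1*e1 - 5*e2) ^ (2*e1 + 3*e2)
= (-1)*3*e12 + (-5)*2*e21
= (-3 - (-10))*e12
= 7*e12
Coefficient = 7


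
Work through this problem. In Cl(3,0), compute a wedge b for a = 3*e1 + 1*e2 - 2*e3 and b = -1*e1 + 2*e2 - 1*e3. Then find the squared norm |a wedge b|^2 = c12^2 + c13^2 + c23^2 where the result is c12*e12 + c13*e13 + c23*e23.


a wedge b = (a1*b2 - a2*b1)*e12 + (a1*b3 - a3*b1)*e13 + (a2*b3 - a3*b2)*e23
e12 coeff: 3*2 - 1*(-1) = 6 - (-1) = 7
e13 coeff: 3*(-1) - (-2)*(-1) = -3 - 2 = -5
e23 coeff: 1*(-1) - (-2)*2 = -1 - (-4) = 3
|a wedge b|^2 = 7^2 + (-5)^2 + 3^2
= 49 + 25 + 9
= 83


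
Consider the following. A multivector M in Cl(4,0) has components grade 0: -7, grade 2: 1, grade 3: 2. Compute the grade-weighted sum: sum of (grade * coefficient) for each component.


Grade-weighted sum = sum of grade_k * coefficient_k
0*(-7) = 0
2*1 = 2
3*2 = 6
Total = 0 + 2 + 6 = 8


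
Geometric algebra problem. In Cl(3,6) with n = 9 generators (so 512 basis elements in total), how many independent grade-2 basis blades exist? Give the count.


Number of grade-k basis blades in Cl(p,q) with n = p + q is C(n, k).
n = 3 + 6 = 9
C(9, 2) = 9! / (2! * 7!)
= 362880 / (2 * 5040)
= 36


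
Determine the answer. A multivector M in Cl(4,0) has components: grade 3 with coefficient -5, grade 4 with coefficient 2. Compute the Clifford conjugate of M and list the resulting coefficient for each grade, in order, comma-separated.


Clifford conjugate sign for grade k: (-1)^(k(k+1)/2)
Grade 3: (-1)^(3*4/2) = (-1)^6 = 1, coeff -5 -> -5
Grade 4: (-1)^(4*5/2) = (-1)^10 = 1, coeff 2 -> 2
Conjugated coefficients: -5, 2


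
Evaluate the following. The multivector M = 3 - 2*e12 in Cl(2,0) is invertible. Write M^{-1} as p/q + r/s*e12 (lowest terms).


M = 3 - 2*e12, where e12^2 = -1.
Since M commutes with its reverse ~M = a - b*e12, M * ~M = a^2 - b^2*e12^2 = a^2 + b^2.
So M^{-1} = ~M / (a^2 + b^2) = (a - b*e12)/(a^2 + b^2).
a^2 + b^2 = 9 + 4 = 13
Scalar part = 3/13 = 3/13
Bivector coeff = 2/13 = 2/13
M^{-1} = 3/13 + 2/13*e12


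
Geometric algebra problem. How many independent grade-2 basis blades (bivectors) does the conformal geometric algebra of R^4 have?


The conformal model of R^4 uses Cl(5,1) with m = 4 + 2 = 6 generators.
Number of grade-2 blades = C(m, 2) = C(6, 2)
= 6*5/2 = 15


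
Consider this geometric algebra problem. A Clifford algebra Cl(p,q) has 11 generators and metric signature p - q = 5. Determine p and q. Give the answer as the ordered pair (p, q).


We need p + q = 11 and p - q = 5.
Adding: 2p = 11 + 5 = 16, so p = 8.
Then q = 11 - 8 = 3.
(p, q) = (8, 3)


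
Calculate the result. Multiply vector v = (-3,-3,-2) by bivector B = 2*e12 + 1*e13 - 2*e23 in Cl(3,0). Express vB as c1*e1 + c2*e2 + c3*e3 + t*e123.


vB has grade-1 (vector) and grade-3 (trivector) parts: vB = (v _| B) + (v ^ B).
Vector part <vB>_1:
  e1: -v2*b12 - v3*b13 = -(-3)*(2) - (-2)*(1) = 8
  e2: v1*b12 - v3*b23 = (-3)*(2) - (-2)*(-2) = -10
  e3: v1*b13 + v2*b23 = (-3)*(1) + (-3)*(-2) = 3
Trivector part <vB>_3:
  e123: v1*b23 - v2*b13 + v3*b12 = (-3)*(-2) - (-3)*(1) + (-2)*(2) = 5
vB = 8*e1 - 10*e2 + 3*e3 + 5*e123


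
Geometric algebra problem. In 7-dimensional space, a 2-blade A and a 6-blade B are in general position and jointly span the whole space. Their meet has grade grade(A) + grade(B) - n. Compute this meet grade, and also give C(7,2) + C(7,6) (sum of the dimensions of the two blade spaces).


Meet grade = grade(A) + grade(B) - n
= 2 + 6 - 7 = 1
C(7,2) = 21
C(7,6) = 7
dim_A + dim_B = 21 + 7 = 28


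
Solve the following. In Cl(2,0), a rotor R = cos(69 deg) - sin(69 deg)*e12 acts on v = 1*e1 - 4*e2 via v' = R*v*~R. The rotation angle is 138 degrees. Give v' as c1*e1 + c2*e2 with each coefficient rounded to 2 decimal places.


Rotor R = cos(69deg) - sin(69deg)*e12
Rotation angle theta = 2 * 69 = 138 degrees
v' = R*v*~R rotates v by theta.
cos(138deg) = -0.7431, sin(138deg) = 0.6691
v'_1 = 1*cos(138deg) - (-4)*sin(138deg)
= 1*(-0.7431) - (-4)*0.6691
= 1.93
v'_2 = 1*sin(138deg) + (-4)*cos(138deg)
= 1*0.6691 + (-4)*(-0.7431)
= 3.64
v' = 1.93*e1 + 3.64*e2


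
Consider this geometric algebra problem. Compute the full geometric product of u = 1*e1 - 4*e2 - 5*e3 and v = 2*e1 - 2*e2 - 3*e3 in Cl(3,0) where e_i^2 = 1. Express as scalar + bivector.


In Cl(3,0): e_i^2 = 1, e_ie_j = -e_je_i for i != j.
Scalar part = u . v = 1*2 + (-4)*(-2) + (-5)*(-3)
= 2 + 8 + 15 = 25
e12 coeff = 1*(-2) - (-4)*2 = -2 - (-8) = 6
e13 coeff = 1*(-3) - (-5)*2 = -3 - (-10) = 7
e23 coeff = (-4)*(-3) - (-5)*(-2) = 12 - 10 = 2
uv = 25 + 6*e12 + 7*e13 + 2*e23


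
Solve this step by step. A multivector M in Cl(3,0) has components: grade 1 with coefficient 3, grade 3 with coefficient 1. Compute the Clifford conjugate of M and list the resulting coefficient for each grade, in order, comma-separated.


Clifford conjugate sign for grade k: (-1)^(k(k+1)/2)
Grade 1: (-1)^(1*2/2) = (-1)^1 = -1, coeff 3 -> -3
Grade 3: (-1)^(3*4/2) = (-1)^6 = 1, coeff 1 -> 1
Conjugated coefficients: -3, 1


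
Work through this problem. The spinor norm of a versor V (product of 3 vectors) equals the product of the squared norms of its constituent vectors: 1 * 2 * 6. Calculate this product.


Spinor norm N(V) = |v1|^2 * |v2|^2 * ... * |v3|^2
= 1 * 2 * 6
Running product: 1, 2, 12
N(V) = 12


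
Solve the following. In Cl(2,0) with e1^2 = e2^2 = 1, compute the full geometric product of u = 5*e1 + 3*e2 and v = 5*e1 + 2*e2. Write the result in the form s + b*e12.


Expand: (5*e1 + 3*e2)(5*e1 + 2*e2)
= 5*5*e1e1 + 5*2*e1e2 + 3*5*e2e1 + 3*2*e2e2
Using e1^2 = e2^2 = 1, e2e1 = -e1e2:
Scalar part s = 5*5 + 3*2 = 25 + 6 = 31
Bivector part b = 5*2 - 3*5 = 10 - 15 = -5
uv = 31 - 5*e12


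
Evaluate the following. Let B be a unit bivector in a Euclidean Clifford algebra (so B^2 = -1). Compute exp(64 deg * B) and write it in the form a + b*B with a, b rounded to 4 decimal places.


For a unit bivector B with B^2 = -1, the exponential series gives
e^(theta*B) = cos(theta) + sin(theta)*B (the GA analogue of Euler's formula).
theta = 64 degrees = 1.117011 rad
cos(64 deg) = 0.4384
sin(64 deg) = 0.8988
exp(theta*B) = 0.4384 + 0.8988*B


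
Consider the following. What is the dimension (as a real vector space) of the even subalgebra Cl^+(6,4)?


Even subalgebra dimension = 2^(n-1)
n = 6 + 4 = 10
2^(10 - 1) = 2^9 = 512
Verification: sum of C(10,k) for even k = 1 + 45 + 210 + 210 + 45 + 1 = 512
Result = 512


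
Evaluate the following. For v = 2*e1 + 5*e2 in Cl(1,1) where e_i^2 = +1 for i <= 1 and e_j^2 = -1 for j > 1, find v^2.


v^2 = sum of c_i^2 * e_i^2
Positive signature terms (e_i^2 = +1): 2^2 = 4
Negative signature terms (e_j^2 = -1): 5^2 = 25
v^2 = 4 - 25 = -21


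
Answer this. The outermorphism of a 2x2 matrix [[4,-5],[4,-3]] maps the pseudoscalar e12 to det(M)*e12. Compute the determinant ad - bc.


The outermorphism of a linear map f sends e1^e2 to f(e1)^f(e2).
f(e1) = 4*e1 + 4*e2
f(e2) = -5*e1 - 3*e2
f(e1) ^ f(e2) = (4*e1 + 4*e2) ^ (-5*e1 - 3*e2)
= 4*(-3)*e12 + 4*(-5)*e21
= (-12 - (-20))*e12
= 8*e12
Coefficient = 8


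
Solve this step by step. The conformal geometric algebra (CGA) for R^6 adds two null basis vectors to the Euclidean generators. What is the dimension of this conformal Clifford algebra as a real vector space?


The conformal model of R^6 uses Cl(7,1): the 6 Euclidean generators plus two extra orthogonal generators e+ (e+^2 = +1) and e- (e-^2 = -1), from which the null vectors e0, einf are built.
Number of generators m = 6 + 2 = 8.
dim Cl(p,q) = 2^m = 2^8 = 256


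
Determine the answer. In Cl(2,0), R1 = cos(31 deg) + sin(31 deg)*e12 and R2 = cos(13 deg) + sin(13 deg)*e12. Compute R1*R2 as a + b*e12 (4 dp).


Same-plane rotors commute and their half-angles add:
R1*R2 = cos(a1 + a2) + sin(a1 + a2)*e12.
a1 + a2 = 31 + 13 = 44 deg
cos(44 deg) = 0.7193
sin(44 deg) = 0.6947
R1*R2 = 0.7193 + 0.6947*e12


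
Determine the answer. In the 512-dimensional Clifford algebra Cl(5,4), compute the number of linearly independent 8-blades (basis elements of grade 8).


Number of grade-k basis blades in Cl(p,q) with n = p + q is C(n, k).
n = 5 + 4 = 9
C(9, 8) = 9! / (8! * 1!)
= 362880 / (40320 * 1)
= 9


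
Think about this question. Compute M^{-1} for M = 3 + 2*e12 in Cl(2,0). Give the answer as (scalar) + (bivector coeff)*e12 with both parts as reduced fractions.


M = 3 + 2*e12, where e12^2 = -1.
Since M commutes with its reverse ~M = a - b*e12, M * ~M = a^2 - b^2*e12^2 = a^2 + b^2.
So M^{-1} = ~M / (a^2 + b^2) = (a - b*e12)/(a^2 + b^2).
a^2 + b^2 = 9 + 4 = 13
Scalar part = 3/13 = 3/13
Bivector coeff = -2/13 = -2/13
M^{-1} = 3/13 - 2/13*e12


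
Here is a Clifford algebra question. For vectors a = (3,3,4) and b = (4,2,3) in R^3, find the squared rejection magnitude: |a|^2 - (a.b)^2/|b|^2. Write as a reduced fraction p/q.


|a|^2 = 3^2 + 3^2 + 4^2 = 34
|b|^2 = 4^2 + 2^2 + 3^2 = 29
a . b = 3*4 + 3*2 + 4*3 = 30
(a.b)^2 = 30^2 = 900
|rej|^2 = 34 - 900/29
= (986 - 900)/29
= 86/29
In lowest terms: 86/29


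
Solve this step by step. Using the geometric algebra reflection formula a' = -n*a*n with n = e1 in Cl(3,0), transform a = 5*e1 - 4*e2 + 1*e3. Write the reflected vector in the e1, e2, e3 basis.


Reflection formula: a' = -n*a*n, with n = e1 (unit vector, n^2 = 1).
For reflection through hyperplane perp to e1:
The component along e1 flips sign, others stay.
a = (5, -4, 1)
a' = (-5, -4, 1)
a' = -5*e1 - 4*e2 + 1*e3


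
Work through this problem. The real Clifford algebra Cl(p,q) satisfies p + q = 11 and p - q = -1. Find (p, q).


We need p + q = 11 and p - q = -1.
Adding: 2p = 11 + (-1) = 10, so p = 5.
Then q = 11 - 5 = 6.
(p, q) = (5, 6)


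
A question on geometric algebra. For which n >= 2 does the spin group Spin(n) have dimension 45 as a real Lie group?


dim Spin(n) = dim so(n) = n(n-1)/2.
Solve n(n-1)/2 = 45, i.e. n^2 - n - 90 = 0.
Discriminant = 1 + 8*45 = 361
n = (1 + sqrt(361))/2 = (1 + 19)/2 = 10


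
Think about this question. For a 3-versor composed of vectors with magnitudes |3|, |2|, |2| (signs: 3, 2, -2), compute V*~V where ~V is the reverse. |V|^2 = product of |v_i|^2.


Each vector v_i has |v_i|^2 = s_i^2
Squared scales: 3^2 = 9, 2^2 = 4, (-2)^2 = 4
|V|^2 = 9 * 4 * 4
= 144


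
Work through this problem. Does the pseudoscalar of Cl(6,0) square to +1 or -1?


The pseudoscalar I = e1...e_n (product of all n generators) of Cl(p,q) satisfies I^2 = (-1)^(q + n(n-1)/2).
p = 6, q = 0, n = p + q = 6
n(n-1)/2 = 6 * 5 / 2 = 15
Exponent = q + n(n-1)/2 = 0 + 15 = 15
I^2 = (-1)^15 = -1


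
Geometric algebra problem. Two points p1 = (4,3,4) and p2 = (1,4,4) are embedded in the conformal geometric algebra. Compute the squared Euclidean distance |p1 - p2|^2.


p1 - p2 = (3, -1, 0)
|p1 - p2|^2 = 3^2 + (-1)^2 + 0^2
= 9 + 1 + 0
= 10


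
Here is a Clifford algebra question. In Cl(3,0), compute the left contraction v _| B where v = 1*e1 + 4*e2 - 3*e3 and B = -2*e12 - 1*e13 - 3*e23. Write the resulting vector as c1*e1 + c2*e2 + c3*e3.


Left contraction v _| B = <vB>_1 (grade-1 part of the geometric product vB).
Using e1_|e12 = e2, e2_|e12 = -e1, e1_|e13 = e3, e3_|e13 = -e1, e2_|e23 = e3, e3_|e23 = -e2:
e1 coeff: -v2*b12 - v3*b13 = -(4)*(-2) - (-3)*(-1) = 5
e2 coeff: v1*b12 - v3*b23 = (1)*(-2) - (-3)*(-3) = -11
e3 coeff: v1*b13 + v2*b23 = (1)*(-1) + (4)*(-3) = -13
v _| B = 5*e1 - 11*e2 - 13*e3


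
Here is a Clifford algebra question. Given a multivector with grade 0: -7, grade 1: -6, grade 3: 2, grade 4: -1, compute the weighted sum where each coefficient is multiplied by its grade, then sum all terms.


Grade-weighted sum = sum of grade_k * coefficient_k
0*(-7) = 0
1*(-6) = -6
3*2 = 6
4*(-1) = -4
Total = 0 + (-6) + 6 + (-4) = -4


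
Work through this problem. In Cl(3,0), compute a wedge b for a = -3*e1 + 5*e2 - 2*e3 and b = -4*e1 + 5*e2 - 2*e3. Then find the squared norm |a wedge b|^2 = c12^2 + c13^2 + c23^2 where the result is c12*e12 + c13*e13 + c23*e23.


a wedge b = (a1*b2 - a2*b1)*e12 + (a1*b3 - a3*b1)*e13 + (a2*b3 - a3*b2)*e23
e12 coeff: (-3)*5 - 5*(-4) = -15 - (-20) = 5
e13 coeff: (-3)*(-2) - (-2)*(-4) = 6 - 8 = -2
e23 coeff: 5*(-2) - (-2)*5 = -10 - (-10) = 0
|a wedge b|^2 = 5^2 + (-2)^2 + 0^2
= 25 + 4 + 0
= 29


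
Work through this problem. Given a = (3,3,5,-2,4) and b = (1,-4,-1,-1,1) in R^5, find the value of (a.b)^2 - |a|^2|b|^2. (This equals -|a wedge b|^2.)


a . b = 3*1 + 3*(-4) + 5*(-1) + (-2)*(-1) + 4*1
= 3 + (-12) + (-5) + 2 + 4 = -8
|a|^2 = 3^2 + 3^2 + 5^2 + (-2)^2 + 4^2 = 63
|b|^2 = 1^2 + (-4)^2 + (-1)^2 + (-1)^2 + 1^2 = 20
(a.b)^2 = (-8)^2 = 64
|a|^2 * |b|^2 = 63 * 20 = 1260
Result = 64 - 1260 = -1196


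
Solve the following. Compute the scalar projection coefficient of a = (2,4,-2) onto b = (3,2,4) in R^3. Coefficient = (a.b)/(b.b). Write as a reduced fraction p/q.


Projection coefficient = (a . b) / (b . b)
a . b = 2*3 + 4*2 + (-2)*4
= 6 + 8 + (-8) = 6
b . b = 3^2 + 2^2 + 4^2
= 9 + 4 + 16 = 29
Coefficient = 6/29
In lowest terms: 6/29


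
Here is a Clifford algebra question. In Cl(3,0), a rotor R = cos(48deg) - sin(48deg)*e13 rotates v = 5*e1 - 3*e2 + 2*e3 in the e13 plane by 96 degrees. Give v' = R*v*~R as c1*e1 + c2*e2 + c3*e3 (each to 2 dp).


Rotor R = cos(48deg) - sin(48deg)*e13
Rotation angle theta = 2 * 48 = 96 degrees in the e13 plane (e1 -> e3).
The component perpendicular to the plane (e2) is invariant: v'_2 = v2 = -3.00
cos(96deg) = -0.1045, sin(96deg) = 0.9945
v'_1 = v1*cos(theta) - v3*sin(theta) = 5*(-0.1045) - 2*0.9945 = -2.51
v'_3 = v1*sin(theta) + v3*cos(theta) = 5*0.9945 + 2*(-0.1045) = 4.76
v' = -2.51*e1 - 3.00*e2 + 4.76*e3


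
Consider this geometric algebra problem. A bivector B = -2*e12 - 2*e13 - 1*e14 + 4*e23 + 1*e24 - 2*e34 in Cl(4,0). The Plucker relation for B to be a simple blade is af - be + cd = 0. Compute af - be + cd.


Plucker relation: af - be + cd
a*f = (-2)*(-2) = 4
b*e = (-2)*1 = -2
c*d = (-1)*4 = -4
af - be + cd = 4 - (-2) + (-4)
= 2


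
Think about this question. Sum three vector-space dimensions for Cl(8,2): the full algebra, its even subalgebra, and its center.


n = 8 + 2 = 10
Total dim = 2^10 = 1024
Even subalgebra dim = 2^9 = 512
n is even, so center dim = 1
Sum = 1024 + 512 + 1 = 1537


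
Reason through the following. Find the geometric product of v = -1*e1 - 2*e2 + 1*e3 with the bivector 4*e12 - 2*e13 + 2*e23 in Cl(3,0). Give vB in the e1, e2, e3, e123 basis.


vB has grade-1 (vector) and grade-3 (trivector) parts: vB = (v _| B) + (v ^ B).
Vector part <vB>_1:
  e1: -v2*b12 - v3*b13 = -(-2)*(4) - (1)*(-2) = 10
  e2: v1*b12 - v3*b23 = (-1)*(4) - (1)*(2) = -6
  e3: v1*b13 + v2*b23 = (-1)*(-2) + (-2)*(2) = -2
Trivector part <vB>_3:
  e123: v1*b23 - v2*b13 + v3*b12 = (-1)*(2) - (-2)*(-2) + (1)*(4) = -2
vB = 10*e1 - 6*e2 - 2*e3 - 2*e123


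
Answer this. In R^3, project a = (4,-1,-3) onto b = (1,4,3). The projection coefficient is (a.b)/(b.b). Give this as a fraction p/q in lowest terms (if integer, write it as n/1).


Projection coefficient = (a . b) / (b . b)
a . b = 4*1 + (-1)*4 + (-3)*3
= 4 + (-4) + (-9) = -9
b . b = 1^2 + 4^2 + 3^2
= 1 + 16 + 9 = 26
Coefficient = -9/26
In lowest terms: -9/26


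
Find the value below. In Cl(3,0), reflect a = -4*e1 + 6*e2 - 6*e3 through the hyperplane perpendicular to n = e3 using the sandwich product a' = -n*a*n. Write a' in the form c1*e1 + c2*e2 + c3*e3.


Reflection formula: a' = -n*a*n, with n = e3 (unit vector, n^2 = 1).
For reflection through hyperplane perp to e3:
The component along e3 flips sign, others stay.
a = (-4, 6, -6)
a' = (-4, 6, 6)
a' = -4*e1 + 6*e2 + 6*e3


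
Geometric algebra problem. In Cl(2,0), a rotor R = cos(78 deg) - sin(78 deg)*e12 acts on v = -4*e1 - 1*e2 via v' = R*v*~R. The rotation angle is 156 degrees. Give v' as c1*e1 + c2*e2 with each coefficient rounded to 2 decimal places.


Rotor R = cos(78deg) - sin(78deg)*e12
Rotation angle theta = 2 * 78 = 156 degrees
v' = R*v*~R rotates v by theta.
cos(156deg) = -0.9135, sin(156deg) = 0.4067
v'_1 = -4*cos(156deg) - (-1)*sin(156deg)
= -4*(-0.9135) - (-1)*0.4067
= 4.06
v'_2 = -4*sin(156deg) + (-1)*cos(156deg)
= -4*0.4067 + (-1)*(-0.9135)
= -0.71
v' = 4.06*e1 - 0.71*e2


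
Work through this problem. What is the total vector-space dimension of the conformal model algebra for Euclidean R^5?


The conformal model of R^5 uses Cl(6,1): the 5 Euclidean generators plus two extra orthogonal generators e+ (e+^2 = +1) and e- (e-^2 = -1), from which the null vectors e0, einf are built.
Number of generators m = 5 + 2 = 7.
dim Cl(p,q) = 2^m = 2^7 = 128


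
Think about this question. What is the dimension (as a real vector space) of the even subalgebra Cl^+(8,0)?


Even subalgebra dimension = 2^(n-1)
n = 8 + 0 = 8
2^(8 - 1) = 2^7 = 128
Verification: sum of C(8,k) for even k = 1 + 28 + 70 + 28 + 1 = 128
Result = 128


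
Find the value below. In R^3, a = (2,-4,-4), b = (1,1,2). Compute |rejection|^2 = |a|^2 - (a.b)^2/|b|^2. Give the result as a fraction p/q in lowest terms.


|a|^2 = 2^2 + (-4)^2 + (-4)^2 = 36
|b|^2 = 1^2 + 1^2 + 2^2 = 6
a . b = 2*1 + (-4)*1 + (-4)*2 = -10
(a.b)^2 = (-10)^2 = 100
|rej|^2 = 36 - 100/6
= (216 - 100)/6
= 116/6
In lowest terms: 58/3


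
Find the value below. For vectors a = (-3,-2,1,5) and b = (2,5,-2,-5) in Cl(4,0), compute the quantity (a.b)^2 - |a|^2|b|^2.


a . b = (-3)*2 + (-2)*5 + 1*(-2) + 5*(-5)
= -6 + (-10) + (-2) + (-25) = -43
|a|^2 = (-3)^2 + (-2)^2 + 1^2 + 5^2 = 39
|b|^2 = 2^2 + 5^2 + (-2)^2 + (-5)^2 = 58
(a.b)^2 = (-43)^2 = 1849
|a|^2 * |b|^2 = 39 * 58 = 2262
Result = 1849 - 2262 = -413


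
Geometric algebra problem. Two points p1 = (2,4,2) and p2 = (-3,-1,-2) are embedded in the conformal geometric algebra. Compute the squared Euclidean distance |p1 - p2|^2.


p1 - p2 = (5, 5, 4)
|p1 - p2|^2 = 5^2 + 5^2 + 4^2
= 25 + 25 + 16
= 66


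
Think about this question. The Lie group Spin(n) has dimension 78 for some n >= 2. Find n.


dim Spin(n) = dim so(n) = n(n-1)/2.
Solve n(n-1)/2 = 78, i.e. n^2 - n - 156 = 0.
Discriminant = 1 + 8*78 = 625
n = (1 + sqrt(625))/2 = (1 + 25)/2 = 13


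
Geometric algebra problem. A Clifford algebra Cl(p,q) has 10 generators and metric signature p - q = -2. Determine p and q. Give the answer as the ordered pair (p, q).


We need p + q = 10 and p - q = -2.
Adding: 2p = 10 + (-2) = 8, so p = 4.
Then q = 10 - 4 = 6.
(p, q) = (4, 6)


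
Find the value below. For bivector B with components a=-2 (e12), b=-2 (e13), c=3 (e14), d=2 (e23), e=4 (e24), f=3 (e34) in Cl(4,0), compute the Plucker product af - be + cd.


Plucker relation: af - be + cd
a*f = (-2)*3 = -6
b*e = (-2)*4 = -8
c*d = 3*2 = 6
af - be + cd = -6 - (-8) + 6
= 8


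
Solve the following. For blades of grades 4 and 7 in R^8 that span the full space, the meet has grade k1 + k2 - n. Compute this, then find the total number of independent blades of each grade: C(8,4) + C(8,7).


Meet grade = grade(A) + grade(B) - n
= 4 + 7 - 8 = 3
C(8,4) = 70
C(8,7) = 8
dim_A + dim_B = 70 + 8 = 78


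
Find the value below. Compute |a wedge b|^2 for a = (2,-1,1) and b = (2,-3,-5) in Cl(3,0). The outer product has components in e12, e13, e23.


a wedge b = (a1*b2 - a2*b1)*e12 + (a1*b3 - a3*b1)*e13 + (a2*b3 - a3*b2)*e23
e12 coeff: 2*(-3) - (-1)*2 = -6 - (-2) = -4
e13 coeff: 2*(-5) - 1*2 = -10 - 2 = -12
e23 coeff: (-1)*(-5) - 1*(-3) = 5 - (-3) = 8
|a wedge b|^2 = (-4)^2 + (-12)^2 + 8^2
= 16 + 144 + 64
= 224


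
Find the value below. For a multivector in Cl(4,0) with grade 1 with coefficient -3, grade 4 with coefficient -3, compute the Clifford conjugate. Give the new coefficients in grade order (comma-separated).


Clifford conjugate sign for grade k: (-1)^(k(k+1)/2)
Grade 1: (-1)^(1*2/2) = (-1)^1 = -1, coeff -3 -> 3
Grade 4: (-1)^(4*5/2) = (-1)^10 = 1, coeff -3 -> -3
Conjugated coefficients: 3, -3


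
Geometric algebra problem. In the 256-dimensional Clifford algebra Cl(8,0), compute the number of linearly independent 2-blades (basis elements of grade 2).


Number of grade-k basis blades in Cl(p,q) with n = p + q is C(n, k).
n = 8 + 0 = 8
C(8, 2) = 8! / (2! * 6!)
= 40320 / (2 * 720)
= 28


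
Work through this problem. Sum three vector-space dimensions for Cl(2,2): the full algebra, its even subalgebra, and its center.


n = 2 + 2 = 4
Total dim = 2^4 = 16
Even subalgebra dim = 2^3 = 8
n is even, so center dim = 1
Sum = 16 + 8 + 1 = 25


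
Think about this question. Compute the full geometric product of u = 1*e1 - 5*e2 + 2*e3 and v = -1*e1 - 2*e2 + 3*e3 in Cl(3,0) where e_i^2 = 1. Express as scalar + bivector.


In Cl(3,0): e_i^2 = 1, e_ie_j = -e_je_i for i != j.
Scalar part = u . v = 1*(-1) + (-5)*(-2) + 2*3
= -1 + 10 + 6 = 15
e12 coeff = 1*(-2) - (-5)*(-1) = -2 - 5 = -7
e13 coeff = 1*3 - 2*(-1) = 3 - (-2) = 5
e23 coeff = (-5)*3 - 2*(-2) = -15 - (-4) = -11
uv = 15 - 7*e12 + 5*e13 - 11*e23


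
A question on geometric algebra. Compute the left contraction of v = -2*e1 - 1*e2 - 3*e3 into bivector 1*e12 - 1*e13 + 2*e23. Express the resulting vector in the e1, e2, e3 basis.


Left contraction v _| B = <vB>_1 (grade-1 part of the geometric product vB).
Using e1_|e12 = e2, e2_|e12 = -e1, e1_|e13 = e3, e3_|e13 = -e1, e2_|e23 = e3, e3_|e23 = -e2:
e1 coeff: -v2*b12 - v3*b13 = -(-1)*(1) - (-3)*(-1) = -2
e2 coeff: v1*b12 - v3*b23 = (-2)*(1) - (-3)*(2) = 4
e3 coeff: v1*b13 + v2*b23 = (-2)*(-1) + (-1)*(2) = 0
v _| B = -2*e1 + 4*e2 + 0*e3


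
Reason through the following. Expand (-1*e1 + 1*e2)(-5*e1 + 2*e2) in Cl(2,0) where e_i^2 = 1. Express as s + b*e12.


Expand: (-1*e1 + 1*e2)(-5*e1 + 2*e2)
= (-1)*(-5)*e1e1 + (-1)*2*e1e2 + 1*(-5)*e2e1 + 1*2*e2e2
Using e1^2 = e2^2 = 1, e2e1 = -e1e2:
Scalar part s = (-1)*(-5) + 1*2 = 5 + 2 = 7
Bivector part b = (-1)*2 - 1*(-5) = -2 - (-5) = 3
uv = 7 + 3*e12


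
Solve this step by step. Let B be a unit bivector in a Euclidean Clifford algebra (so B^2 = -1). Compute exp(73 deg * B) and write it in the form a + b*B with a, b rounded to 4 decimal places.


For a unit bivector B with B^2 = -1, the exponential series gives
e^(theta*B) = cos(theta) + sin(theta)*B (the GA analogue of Euler's formula).
theta = 73 degrees = 1.27409 rad
cos(73 deg) = 0.2924
sin(73 deg) = 0.9563
exp(theta*B) = 0.2924 + 0.9563*B


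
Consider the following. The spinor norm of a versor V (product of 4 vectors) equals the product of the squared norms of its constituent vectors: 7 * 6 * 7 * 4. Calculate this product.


Spinor norm N(V) = |v1|^2 * |v2|^2 * ... * |v4|^2
= 7 * 6 * 7 * 4
Running product: 7, 42, 294, 1176
N(V) = 1176


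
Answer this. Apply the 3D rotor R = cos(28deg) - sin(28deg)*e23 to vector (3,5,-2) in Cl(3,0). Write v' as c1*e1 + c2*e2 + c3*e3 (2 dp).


Rotor R = cos(28deg) - sin(28deg)*e23
Rotation angle theta = 2 * 28 = 56 degrees in the e23 plane (e2 -> e3).
The component perpendicular to the plane (e1) is invariant: v'_1 = v1 = 3.00
cos(56deg) = 0.5592, sin(56deg) = 0.8290
v'_2 = v2*cos(theta) - v3*sin(theta) = 5*0.5592 - (-2)*0.8290 = 4.45
v'_3 = v2*sin(theta) + v3*cos(theta) = 5*0.8290 + (-2)*0.5592 = 3.03
v' = 3.00*e1 + 4.45*e2 + 3.03*e3


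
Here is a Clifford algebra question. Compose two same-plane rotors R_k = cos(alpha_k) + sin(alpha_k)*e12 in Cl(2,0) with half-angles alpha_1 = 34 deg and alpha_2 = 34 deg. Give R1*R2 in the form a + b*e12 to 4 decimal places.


Same-plane rotors commute and their half-angles add:
R1*R2 = cos(a1 + a2) + sin(a1 + a2)*e12.
a1 + a2 = 34 + 34 = 68 deg
cos(68 deg) = 0.3746
sin(68 deg) = 0.9272
R1*R2 = 0.3746 + 0.9272*e12


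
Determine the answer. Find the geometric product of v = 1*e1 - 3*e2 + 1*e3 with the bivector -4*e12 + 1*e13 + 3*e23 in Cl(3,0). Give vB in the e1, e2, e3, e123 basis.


vB has grade-1 (vector) and grade-3 (trivector) parts: vB = (v _| B) + (v ^ B).
Vector part <vB>_1:
  e1: -v2*b12 - v3*b13 = -(-3)*(-4) - (1)*(1) = -13
  e2: v1*b12 - v3*b23 = (1)*(-4) - (1)*(3) = -7
  e3: v1*b13 + v2*b23 = (1)*(1) + (-3)*(3) = -8
Trivector part <vB>_3:
  e123: v1*b23 - v2*b13 + v3*b12 = (1)*(3) - (-3)*(1) + (1)*(-4) = 2
vB = -13*e1 - 7*e2 - 8*e3 + 2*e123


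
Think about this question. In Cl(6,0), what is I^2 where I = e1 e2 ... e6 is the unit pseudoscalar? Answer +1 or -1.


The pseudoscalar I = e1...e_n (product of all n generators) of Cl(p,q) satisfies I^2 = (-1)^(q + n(n-1)/2).
p = 6, q = 0, n = p + q = 6
n(n-1)/2 = 6 * 5 / 2 = 15
Exponent = q + n(n-1)/2 = 0 + 15 = 15
I^2 = (-1)^15 = -1


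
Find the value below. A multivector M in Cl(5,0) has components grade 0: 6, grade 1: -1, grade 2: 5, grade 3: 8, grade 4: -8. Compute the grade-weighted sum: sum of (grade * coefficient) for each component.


Grade-weighted sum = sum of grade_k * coefficient_k
0*6 = 0
1*(-1) = -1
2*5 = 10
3*8 = 24
4*(-8) = -32
Total = 0 + (-1) + 10 + 24 + (-32) = 1


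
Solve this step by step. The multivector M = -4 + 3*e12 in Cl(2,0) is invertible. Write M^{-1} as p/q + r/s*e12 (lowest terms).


M = -4 + 3*e12, where e12^2 = -1.
Since M commutes with its reverse ~M = a - b*e12, M * ~M = a^2 - b^2*e12^2 = a^2 + b^2.
So M^{-1} = ~M / (a^2 + b^2) = (a - b*e12)/(a^2 + b^2).
a^2 + b^2 = 16 + 9 = 25
Scalar part = -4/25 = -4/25
Bivector coeff = -3/25 = -3/25
M^{-1} = -4/25 - 3/25*e12


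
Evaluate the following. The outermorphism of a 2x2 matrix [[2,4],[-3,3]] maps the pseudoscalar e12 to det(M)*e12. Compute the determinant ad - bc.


The outermorphism of a linear map f sends e1^e2 to f(e1)^f(e2).
f(e1) = 2*e1 - 3*e2
f(e2) = 4*e1 + 3*e2
f(e1) ^ f(e2) = (2*e1 - 3*e2) ^ (4*e1 + 3*e2)
= 2*3*e12 + (-3)*4*e21
= (6 - (-12))*e12
= 18*e12
Coefficient = 18


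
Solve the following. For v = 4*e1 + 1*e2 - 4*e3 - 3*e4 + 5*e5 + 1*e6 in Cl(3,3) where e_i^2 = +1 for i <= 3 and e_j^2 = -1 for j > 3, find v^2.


v^2 = sum of c_i^2 * e_i^2
Positive signature terms (e_i^2 = +1): 4^2 + 1^2 + (-4)^2 = 33
Negative signature terms (e_j^2 = -1): (-3)^2 + 5^2 + 1^2 = 35
v^2 = 33 - 35 = -2


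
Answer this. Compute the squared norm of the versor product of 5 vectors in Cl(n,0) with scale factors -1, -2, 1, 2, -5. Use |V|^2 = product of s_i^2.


Each vector v_i has |v_i|^2 = s_i^2
Squared scales: (-1)^2 = 1, (-2)^2 = 4, 1^2 = 1, 2^2 = 4, (-5)^2 = 25
|V|^2 = 1 * 4 * 1 * 4 * 25
= 400


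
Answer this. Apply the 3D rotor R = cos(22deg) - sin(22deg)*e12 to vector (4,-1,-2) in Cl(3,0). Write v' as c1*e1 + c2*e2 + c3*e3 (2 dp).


Rotor R = cos(22deg) - sin(22deg)*e12
Rotation angle theta = 2 * 22 = 44 degrees in the e12 plane (e1 -> e2).
The component perpendicular to the plane (e3) is invariant: v'_3 = v3 = -2.00
cos(44deg) = 0.7193, sin(44deg) = 0.6947
v'_1 = v1*cos(theta) - v2*sin(theta) = 4*0.7193 - (-1)*0.6947 = 3.57
v'_2 = v1*sin(theta) + v2*cos(theta) = 4*0.6947 + (-1)*0.7193 = 2.06
v' = 3.57*e1 + 2.06*e2 - 2.00*e3


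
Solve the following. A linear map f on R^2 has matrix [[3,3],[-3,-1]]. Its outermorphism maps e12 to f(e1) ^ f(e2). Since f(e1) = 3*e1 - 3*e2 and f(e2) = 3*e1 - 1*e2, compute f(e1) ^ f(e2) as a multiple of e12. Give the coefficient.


The outermorphism of a linear map f sends e1^e2 to f(e1)^f(e2).
f(e1) = 3*e1 - 3*e2
f(e2) = 3*e1 - 1*e2
f(e1) ^ f(e2) = (3*e1 - 3*e2) ^ (3*e1 - 1*e2)
= 3*(-1)*e12 + (-3)*3*e21
= (-3 - (-9))*e12
= 6*e12
Coefficient = 6


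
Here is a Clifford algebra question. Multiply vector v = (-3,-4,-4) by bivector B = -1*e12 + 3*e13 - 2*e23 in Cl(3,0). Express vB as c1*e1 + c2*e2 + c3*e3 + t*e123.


vB has grade-1 (vector) and grade-3 (trivector) parts: vB = (v _| B) + (v ^ B).
Vector part <vB>_1:
  e1: -v2*b12 - v3*b13 = -(-4)*(-1) - (-4)*(3) = 8
  e2: v1*b12 - v3*b23 = (-3)*(-1) - (-4)*(-2) = -5
  e3: v1*b13 + v2*b23 = (-3)*(3) + (-4)*(-2) = -1
Trivector part <vB>_3:
  e123: v1*b23 - v2*b13 + v3*b12 = (-3)*(-2) - (-4)*(3) + (-4)*(-1) = 22
vB = 8*e1 - 5*e2 - 1*e3 + 22*e123


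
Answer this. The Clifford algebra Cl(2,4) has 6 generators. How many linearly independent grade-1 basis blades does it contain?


Number of grade-k basis blades in Cl(p,q) with n = p + q is C(n, k).
n = 2 + 4 = 6
C(6, 1) = 6! / (1! * 5!)
= 720 / (1 * 120)
= 6


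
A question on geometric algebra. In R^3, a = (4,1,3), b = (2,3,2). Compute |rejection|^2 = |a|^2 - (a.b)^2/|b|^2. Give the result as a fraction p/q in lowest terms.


|a|^2 = 4^2 + 1^2 + 3^2 = 26
|b|^2 = 2^2 + 3^2 + 2^2 = 17
a . b = 4*2 + 1*3 + 3*2 = 17
(a.b)^2 = 17^2 = 289
|rej|^2 = 26 - 289/17
= (442 - 289)/17
= 153/17
In lowest terms: 9/1
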